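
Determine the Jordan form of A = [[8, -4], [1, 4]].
J = [[6, 1], [0, 6]]

The characteristic polynomial is det(xI - A) = (x - 6)^2, so the eigenvalues are 6 (algebraic multiplicity 2).

For λ = 6: rank(A - 6I) = 1, rank((A - 6I)^2) = 0. The eigenspace has dimension 2 - 1 = 1, so there is 1 Jordan block; the rank sequence gives block sizes [2].

Assembling the blocks gives the Jordan form J above.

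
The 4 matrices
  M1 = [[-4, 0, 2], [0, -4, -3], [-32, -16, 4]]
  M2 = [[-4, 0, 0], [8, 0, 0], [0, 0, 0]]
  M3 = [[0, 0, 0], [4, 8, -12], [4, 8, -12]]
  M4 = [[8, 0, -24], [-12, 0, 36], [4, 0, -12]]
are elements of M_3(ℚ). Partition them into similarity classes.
2 classes: {M1}, {M2, M3, M4}

Characteristic polynomials: χ_{M1} = x^2(x + 4), χ_{M2} = x^2(x + 4), χ_{M3} = x^2(x + 4), χ_{M4} = x^2(x + 4).

{M1}: invariant factors x^2(x + 4).

{M2, M3, M4}: invariant factors x, x(x + 4).

Matrices are similar if and only if their invariant-factor lists agree; the partition into similarity classes is {M1}, {M2, M3, M4}.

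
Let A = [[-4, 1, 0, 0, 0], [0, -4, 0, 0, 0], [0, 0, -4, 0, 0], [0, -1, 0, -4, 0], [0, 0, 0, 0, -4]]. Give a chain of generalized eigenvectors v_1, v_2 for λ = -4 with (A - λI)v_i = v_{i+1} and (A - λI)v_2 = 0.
v_1 = [[-2, 1, -1, 3, 0]]^T, v_2 = [[1, 0, 0, -1, 0]]^T

We seek v_1 ∈ ker((A + 4I)^2) \ ker(A + 4I), then set v_{i+1} = (A + 4I) v_i.

One such chain is v_1 = [[-2, 1, -1, 3, 0]]^T, v_2 = [[1, 0, 0, -1, 0]]^T. Check: (A + 4I) v_2 = [[0, 0, 0, 0, 0]]^T = 0.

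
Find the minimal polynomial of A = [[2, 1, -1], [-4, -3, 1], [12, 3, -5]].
m_A(x) = (x + 2)^2

The characteristic polynomial factors as (x + 2)^3. The minimal polynomial is ∏(x - λ)^{k_λ} where k_λ is the size of the largest Jordan block at λ.

For λ = -2: rank(A + 2I) = 1, and the largest Jordan block has size 2 (the smallest k with rank((A + 2I)^k) = rank((A + 2I)^(k+1))).

So m_A(x) = (x + 2)^2.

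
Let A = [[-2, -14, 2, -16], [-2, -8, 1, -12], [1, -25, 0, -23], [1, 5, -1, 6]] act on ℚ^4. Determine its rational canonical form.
R = [[0, 0, 0, -4], [1, 0, 0, -17], [0, 1, 0, -4], [0, 0, 1, -4]]

The invariant factors of A (the non-unit diagonal entries of the Smith normal form of xI - A over ℚ[x]) are (x + 4)(x^3 + 4x + 1), each dividing the next. The characteristic polynomial is their product, (x + 4)(x^3 + 4x + 1).

The rational canonical form is the block-diagonal matrix of companion matrices C(f_i):
R = [[0, 0, 0, -4], [1, 0, 0, -17], [0, 1, 0, -4], [0, 0, 1, -4]].

Note the characteristic polynomial does not split into linear factors over ℚ, so A has no Jordan form over ℚ; the rational canonical form exists over any field.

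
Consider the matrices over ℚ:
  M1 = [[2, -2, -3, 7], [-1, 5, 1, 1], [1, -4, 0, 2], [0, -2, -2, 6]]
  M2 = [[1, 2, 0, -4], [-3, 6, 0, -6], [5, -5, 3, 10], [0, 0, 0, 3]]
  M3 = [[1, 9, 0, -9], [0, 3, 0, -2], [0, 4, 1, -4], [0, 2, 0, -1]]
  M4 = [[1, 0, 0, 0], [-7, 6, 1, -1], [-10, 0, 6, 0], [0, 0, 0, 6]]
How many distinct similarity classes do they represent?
4 classes: {M1}, {M2}, {M3}, {M4}

Characteristic polynomials: χ_{M1} = (x - 4)(x - 3)^3, χ_{M2} = (x - 4)(x - 3)^3, χ_{M3} = (x - 1)^4, χ_{M4} = (x - 6)^3(x - 1).

{M1}: invariant factors x - 3, (x - 4)(x - 3)^2.

{M2}: invariant factors x - 3, x - 3, (x - 4)(x - 3).

{M3}: invariant factors x - 1, x - 1, (x - 1)^2.

{M4}: invariant factors x - 6, (x - 6)^2(x - 1).

Matrices are similar if and only if their invariant-factor lists agree; the partition into similarity classes is {M1}, {M2}, {M3}, {M4}.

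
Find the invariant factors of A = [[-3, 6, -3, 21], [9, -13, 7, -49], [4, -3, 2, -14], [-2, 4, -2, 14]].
The Jordan structure of A has elementary divisors x^3, x. Arranging the block sizes at each eigenvalue in decreasing order and taking row products gives the invariant factors.

Invariant factors (smallest first, each dividing the next): x, x^3.

Check: the last factor x^3 is the minimal polynomial, and the product x^4 is the characteristic polynomial.

x, x^3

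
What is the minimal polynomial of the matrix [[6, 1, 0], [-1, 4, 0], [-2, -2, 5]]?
The characteristic polynomial factors as (x - 5)^3. The minimal polynomial is ∏(x - λ)^{k_λ} where k_λ is the size of the largest Jordan block at λ.

For λ = 5: rank(A - 5I) = 1, and the largest Jordan block has size 2 (the smallest k with rank((A - 5I)^k) = rank((A - 5I)^(k+1))).

So m_A(x) = (x - 5)^2.

m_A(x) = (x - 5)^2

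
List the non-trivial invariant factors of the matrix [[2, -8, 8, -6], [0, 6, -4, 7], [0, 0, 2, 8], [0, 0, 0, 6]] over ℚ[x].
x - 2, (x - 6)^2(x - 2)

The Jordan structure of A has elementary divisors (x - 2), (x - 2), (x - 6)^2. Arranging the block sizes at each eigenvalue in decreasing order and taking row products gives the invariant factors.

Invariant factors (smallest first, each dividing the next): x - 2, (x - 6)^2(x - 2).

Check: the last factor (x - 6)^2(x - 2) is the minimal polynomial, and the product (x - 6)^2(x - 2)^2 is the characteristic polynomial.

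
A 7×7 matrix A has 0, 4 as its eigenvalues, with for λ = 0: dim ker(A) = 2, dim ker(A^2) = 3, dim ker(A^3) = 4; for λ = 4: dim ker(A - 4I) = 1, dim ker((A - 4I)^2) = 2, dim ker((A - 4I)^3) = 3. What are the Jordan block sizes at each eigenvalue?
λ = 0: successive nullity increments [2, 1, 1] count blocks of size ≥ k; block sizes are [3, 1].
λ = 4: successive nullity increments [1, 1, 1] count blocks of size ≥ k; block sizes are [3].

Jordan blocks: (0, 3), (0, 1), (4, 3)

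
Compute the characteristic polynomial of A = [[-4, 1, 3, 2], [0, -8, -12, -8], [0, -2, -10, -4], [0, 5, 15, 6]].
χ_A(x) = (x + 4)^4

xI - A = [[x + 4, -1, -3, -2], [0, x + 8, 12, 8], [0, 2, x + 10, 4], [0, -5, -15, x - 6]].

Expanding det(xI - A) along the first row:
det(xI - A) = + (x + 4)·det([[x + 8, 12, 8], [2, x + 10, 4], [-5, -15, x - 6]]) - (-1)·det([[0, 12, 8], [0, x + 10, 4], [0, -15, x - 6]]) + (-3)·det([[0, x + 8, 8], [0, 2, 4], [0, -5, x - 6]]) - (-2)·det([[0, x + 8, 12], [0, 2, x + 10], [0, -5, -15]]).

Evaluating gives χ_A(x) = x^4 + 16x^3 + 96x^2 + 256x + 256 = (x + 4)^4.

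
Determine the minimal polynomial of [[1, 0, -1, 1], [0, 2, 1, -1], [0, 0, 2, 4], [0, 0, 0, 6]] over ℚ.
The characteristic polynomial factors as (x - 6)(x - 2)^2(x - 1). The minimal polynomial is ∏(x - λ)^{k_λ} where k_λ is the size of the largest Jordan block at λ.

For λ = 1: rank(A - I) = 3, and the largest Jordan block has size 1 (the smallest k with rank((A - I)^k) = rank((A - I)^(k+1))).
For λ = 2: rank(A - 2I) = 3, and the largest Jordan block has size 2 (the smallest k with rank((A - 2I)^k) = rank((A - 2I)^(k+1))).
For λ = 6: rank(A - 6I) = 3, and the largest Jordan block has size 1 (the smallest k with rank((A - 6I)^k) = rank((A - 6I)^(k+1))).

So m_A(x) = (x - 6)(x - 2)^2(x - 1).

m_A(x) = (x - 6)(x - 2)^2(x - 1)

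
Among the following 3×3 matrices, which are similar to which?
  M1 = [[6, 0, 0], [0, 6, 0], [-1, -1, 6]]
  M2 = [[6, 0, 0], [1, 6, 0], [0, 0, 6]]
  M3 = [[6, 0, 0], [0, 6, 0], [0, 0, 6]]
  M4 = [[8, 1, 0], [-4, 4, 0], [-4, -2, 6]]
Characteristic polynomials: χ_{M1} = (x - 6)^3, χ_{M2} = (x - 6)^3, χ_{M3} = (x - 6)^3, χ_{M4} = (x - 6)^3.

{M1, M2, M4}: invariant factors x - 6, (x - 6)^2.

{M3}: invariant factors x - 6, x - 6, x - 6.

Matrices are similar if and only if their invariant-factor lists agree; the partition into similarity classes is {M1, M2, M4}, {M3}.

2 classes: {M1, M2, M4}, {M3}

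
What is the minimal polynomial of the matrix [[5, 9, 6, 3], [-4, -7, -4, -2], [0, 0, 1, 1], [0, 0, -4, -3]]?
m_A(x) = (x + 1)^2

The characteristic polynomial factors as (x + 1)^4. The minimal polynomial is ∏(x - λ)^{k_λ} where k_λ is the size of the largest Jordan block at λ.

For λ = -1: rank(A + I) = 2, and the largest Jordan block has size 2 (the smallest k with rank((A + I)^k) = rank((A + I)^(k+1))).

So m_A(x) = (x + 1)^2.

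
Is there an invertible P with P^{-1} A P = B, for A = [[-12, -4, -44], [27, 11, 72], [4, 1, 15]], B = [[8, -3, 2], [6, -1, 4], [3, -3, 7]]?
Both have characteristic polynomial (x - 5)^2(x - 4), but the minimal polynomial of A is (x - 5)^2(x - 4) while the minimal polynomial of B is (x - 5)(x - 4). The minimal polynomial is a similarity invariant, so A and B are not similar.

No.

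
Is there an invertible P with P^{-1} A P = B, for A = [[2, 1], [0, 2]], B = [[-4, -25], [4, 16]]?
No.

trace(A) = 4 but trace(B) = 12. The trace is a similarity invariant, so A and B are not similar.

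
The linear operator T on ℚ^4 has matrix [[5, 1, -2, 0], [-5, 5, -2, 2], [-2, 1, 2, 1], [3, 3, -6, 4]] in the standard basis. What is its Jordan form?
The characteristic polynomial is det(xI - A) = (x - 4)^4, so the eigenvalues are 4 (algebraic multiplicity 4).

For λ = 4: rank(A - 4I) = 2, rank((A - 4I)^2) = 0. The eigenspace has dimension 4 - 2 = 2, so there are 2 Jordan blocks; the rank sequence gives block sizes [2, 2].

Assembling the blocks gives the Jordan form J above.

J = [[4, 1, 0, 0], [0, 4, 0, 0], [0, 0, 4, 1], [0, 0, 0, 4]]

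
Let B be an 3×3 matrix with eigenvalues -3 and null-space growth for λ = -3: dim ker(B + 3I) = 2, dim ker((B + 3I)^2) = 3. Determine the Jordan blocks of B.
λ = -3: successive nullity increments [2, 1] count blocks of size ≥ k; block sizes are [2, 1].

Jordan blocks: (-3, 2), (-3, 1)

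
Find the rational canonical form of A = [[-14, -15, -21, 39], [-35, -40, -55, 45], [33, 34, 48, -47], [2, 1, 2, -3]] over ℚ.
R = [[-5, 0, 0, 0], [0, 0, 0, 100], [0, 1, 0, 25], [0, 0, 1, -4]]

The invariant factors of A (the non-unit diagonal entries of the Smith normal form of xI - A over ℚ[x]) are x + 5, (x - 5)(x + 4)(x + 5), each dividing the next. The characteristic polynomial is their product, (x - 5)(x + 4)(x + 5)^2.

The rational canonical form is the block-diagonal matrix of companion matrices C(f_i):
R = [[-5, 0, 0, 0], [0, 0, 0, 100], [0, 1, 0, 25], [0, 0, 1, -4]].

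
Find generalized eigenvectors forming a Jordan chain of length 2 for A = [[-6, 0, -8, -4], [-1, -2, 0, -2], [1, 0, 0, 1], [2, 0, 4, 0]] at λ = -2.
We seek v_1 ∈ ker((A + 2I)^2) \ ker(A + 2I), then set v_{i+1} = (A + 2I) v_i.

One such chain is v_1 = [[5, 1, -1, -3]]^T, v_2 = [[0, 1, 0, 0]]^T. Check: (A + 2I) v_2 = [[0, 0, 0, 0]]^T = 0.

v_1 = [[5, 1, -1, -3]]^T, v_2 = [[0, 1, 0, 0]]^T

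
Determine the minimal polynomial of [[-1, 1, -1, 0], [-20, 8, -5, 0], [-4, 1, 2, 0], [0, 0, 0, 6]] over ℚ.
m_A(x) = (x - 6)(x - 3)^2

The characteristic polynomial factors as (x - 6)(x - 3)^3. The minimal polynomial is ∏(x - λ)^{k_λ} where k_λ is the size of the largest Jordan block at λ.

For λ = 3: rank(A - 3I) = 2, and the largest Jordan block has size 2 (the smallest k with rank((A - 3I)^k) = rank((A - 3I)^(k+1))).
For λ = 6: rank(A - 6I) = 3, and the largest Jordan block has size 1 (the smallest k with rank((A - 6I)^k) = rank((A - 6I)^(k+1))).

So m_A(x) = (x - 6)(x - 3)^2.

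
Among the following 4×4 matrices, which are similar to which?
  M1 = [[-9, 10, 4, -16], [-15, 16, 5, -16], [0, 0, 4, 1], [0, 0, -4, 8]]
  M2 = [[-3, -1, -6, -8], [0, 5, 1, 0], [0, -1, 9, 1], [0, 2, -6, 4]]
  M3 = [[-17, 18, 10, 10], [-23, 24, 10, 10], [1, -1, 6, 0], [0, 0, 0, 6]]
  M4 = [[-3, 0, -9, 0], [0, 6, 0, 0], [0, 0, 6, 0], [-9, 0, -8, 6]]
4 classes: {M1}, {M2}, {M3}, {M4}

Characteristic polynomials: χ_{M1} = (x - 6)^3(x - 1), χ_{M2} = (x - 6)^3(x + 3), χ_{M3} = (x - 6)^3(x - 1), χ_{M4} = (x - 6)^3(x + 3).

{M1}: invariant factors (x - 6)^3(x - 1).

{M2}: invariant factors (x - 6)^3(x + 3).

{M3}: invariant factors x - 6, (x - 6)^2(x - 1).

{M4}: invariant factors x - 6, (x - 6)^2(x + 3).

Matrices are similar if and only if their invariant-factor lists agree; the partition into similarity classes is {M1}, {M2}, {M3}, {M4}.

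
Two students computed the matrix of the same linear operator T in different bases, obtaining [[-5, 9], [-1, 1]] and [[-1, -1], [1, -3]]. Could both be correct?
Two matrices over a field are similar if and only if they have the same invariant factors.

Both A and B have characteristic polynomial (x + 2)^2 and minimal polynomial (x + 2)^2. Computing further, both have invariant factors (x + 2)^2. Hence A and B are similar.

Yes.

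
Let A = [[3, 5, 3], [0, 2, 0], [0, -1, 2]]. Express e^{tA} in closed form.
e^{tA} = [[e^{3*t}, (3*t + 2*e^{t} - 2)*e^{2*t}, 3*(e^{t} - 1)*e^{2*t}], [0, e^{2*t}, 0], [0, -t*e^{2*t}, e^{2*t}]]

A has Jordan form J = [[2, 1, 0], [0, 2, 0], [0, 0, 3]] with A = PJP^{-1}, so e^{tA} = P e^{tJ} P^{-1}.

For a Jordan block J_k(λ), e^{tJ_k(λ)} = e^{λt} · (I + tN + t^2 N^2/2! + ... + t^{k-1} N^{k-1}/(k-1)!) where N is the nilpotent superdiagonal part.

Assembling the blocks and conjugating back gives the entries of e^{tA} as shown above.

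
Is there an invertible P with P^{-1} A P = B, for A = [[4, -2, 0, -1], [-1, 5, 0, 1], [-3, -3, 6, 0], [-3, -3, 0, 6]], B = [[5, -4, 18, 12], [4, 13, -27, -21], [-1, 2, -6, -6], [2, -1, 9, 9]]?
Two matrices over a field are similar if and only if they have the same invariant factors.

Both A and B have characteristic polynomial (x - 6)^3(x - 3) and minimal polynomial (x - 6)^2(x - 3). Computing further, both have invariant factors x - 6, (x - 6)^2(x - 3). Hence A and B are similar.

Yes.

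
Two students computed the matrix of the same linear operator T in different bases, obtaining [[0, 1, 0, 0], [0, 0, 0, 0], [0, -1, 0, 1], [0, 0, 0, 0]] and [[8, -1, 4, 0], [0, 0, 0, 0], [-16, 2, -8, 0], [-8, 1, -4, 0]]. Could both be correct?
Both have characteristic polynomial x^4 and minimal polynomial x^2. But rank(A) = 2 for A while rank(B) = 1 for B, so the number of Jordan blocks at λ = 0 differs. A and B are not similar.

No.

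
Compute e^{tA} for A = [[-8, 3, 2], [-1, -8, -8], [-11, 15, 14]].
A has Jordan form J = [[-3, 1, 0], [0, -3, 0], [0, 0, 4]] with A = PJP^{-1}, so e^{tA} = P e^{tJ} P^{-1}.

For a Jordan block J_k(λ), e^{tJ_k(λ)} = e^{λt} · (I + tN + t^2 N^2/2! + ... + t^{k-1} N^{k-1}/(k-1)!) where N is the nilpotent superdiagonal part.

Assembling the blocks and conjugating back gives the entries of e^{tA} as shown above.

e^{tA} = [[(1 - 5*t)*e^{-3*t}, 3*t*e^{-3*t}, 2*t*e^{-3*t}], [(-15*t + 2*e^{7*t} - 2)*e^{-3*t}, (9*t - 2*e^{7*t} + 3)*e^{-3*t}, 2*(3*t - e^{7*t} + 1)*e^{-3*t}], [(10*t - 3*e^{7*t} + 3)*e^{-3*t}, 3*(-2*t + e^{7*t} - 1)*e^{-3*t}, (-4*t + 3*e^{7*t} - 2)*e^{-3*t}]]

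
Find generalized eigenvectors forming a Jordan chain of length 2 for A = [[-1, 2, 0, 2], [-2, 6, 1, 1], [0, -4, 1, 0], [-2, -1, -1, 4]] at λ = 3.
We seek v_1 ∈ ker((A - 3I)^2) \ ker(A - 3I), then set v_{i+1} = (A - 3I) v_i.

One such chain is v_1 = [[1, -2, 5, 4]]^T, v_2 = [[0, 1, -2, -1]]^T. Check: (A - 3I) v_2 = [[0, 0, 0, 0]]^T = 0.

v_1 = [[1, -2, 5, 4]]^T, v_2 = [[0, 1, -2, -1]]^T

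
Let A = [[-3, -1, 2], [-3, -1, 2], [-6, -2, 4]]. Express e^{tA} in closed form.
e^{tA} = [[1 - 3*t, -t, 2*t], [-3*t, 1 - t, 2*t], [-6*t, -2*t, 4*t + 1]]

A has Jordan form J = [[0, 1, 0], [0, 0, 0], [0, 0, 0]] with A = PJP^{-1}, so e^{tA} = P e^{tJ} P^{-1}.

For a Jordan block J_k(λ), e^{tJ_k(λ)} = e^{λt} · (I + tN + t^2 N^2/2! + ... + t^{k-1} N^{k-1}/(k-1)!) where N is the nilpotent superdiagonal part.

Assembling the blocks and conjugating back gives the entries of e^{tA} as shown above.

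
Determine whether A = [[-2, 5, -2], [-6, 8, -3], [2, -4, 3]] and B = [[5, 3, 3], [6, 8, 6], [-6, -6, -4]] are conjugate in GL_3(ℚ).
Both have characteristic polynomial (x - 5)(x - 2)^2, but the minimal polynomial of A is (x - 5)(x - 2)^2 while the minimal polynomial of B is (x - 5)(x - 2). The minimal polynomial is a similarity invariant, so A and B are not similar.

No.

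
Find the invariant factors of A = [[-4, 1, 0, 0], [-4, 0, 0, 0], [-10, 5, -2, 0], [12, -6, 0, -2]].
The Jordan structure of A has elementary divisors (x + 2)^2, (x + 2), (x + 2). Arranging the block sizes at each eigenvalue in decreasing order and taking row products gives the invariant factors.

Invariant factors (smallest first, each dividing the next): x + 2, x + 2, (x + 2)^2.

Check: the last factor (x + 2)^2 is the minimal polynomial, and the product (x + 2)^4 is the characteristic polynomial.

x + 2, x + 2, (x + 2)^2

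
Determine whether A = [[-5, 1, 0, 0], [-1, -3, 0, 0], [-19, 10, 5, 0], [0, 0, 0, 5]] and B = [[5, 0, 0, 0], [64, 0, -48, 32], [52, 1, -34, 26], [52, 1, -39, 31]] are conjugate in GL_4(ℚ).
Yes.

Two matrices over a field are similar if and only if they have the same invariant factors.

Both A and B have characteristic polynomial (x - 5)^2(x + 4)^2 and minimal polynomial (x - 5)(x + 4)^2. Computing further, both have invariant factors x - 5, (x - 5)(x + 4)^2. Hence A and B are similar.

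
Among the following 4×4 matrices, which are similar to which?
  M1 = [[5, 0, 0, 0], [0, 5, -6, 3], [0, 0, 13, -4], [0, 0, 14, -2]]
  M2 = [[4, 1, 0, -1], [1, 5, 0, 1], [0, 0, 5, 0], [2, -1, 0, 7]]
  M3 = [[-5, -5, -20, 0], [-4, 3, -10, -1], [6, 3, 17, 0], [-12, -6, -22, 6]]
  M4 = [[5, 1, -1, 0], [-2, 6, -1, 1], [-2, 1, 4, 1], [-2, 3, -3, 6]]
2 classes: {M1}, {M2, M3, M4}

Characteristic polynomials: χ_{M1} = (x - 6)(x - 5)^3, χ_{M2} = (x - 6)(x - 5)^3, χ_{M3} = (x - 6)(x - 5)^3, χ_{M4} = (x - 6)(x - 5)^3.

{M1}: invariant factors x - 5, x - 5, (x - 6)(x - 5).

{M2, M3, M4}: invariant factors x - 5, (x - 6)(x - 5)^2.

Matrices are similar if and only if their invariant-factor lists agree; the partition into similarity classes is {M1}, {M2, M3, M4}.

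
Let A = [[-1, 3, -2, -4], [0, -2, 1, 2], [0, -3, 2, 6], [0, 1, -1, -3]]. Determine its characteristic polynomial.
xI - A = [[x + 1, -3, 2, 4], [0, x + 2, -1, -2], [0, 3, x - 2, -6], [0, -1, 1, x + 3]].

Expanding det(xI - A) along the first row:
det(xI - A) = + (x + 1)·det([[x + 2, -1, -2], [3, x - 2, -6], [-1, 1, x + 3]]) - (-3)·det([[0, -1, -2], [0, x - 2, -6], [0, 1, x + 3]]) + (2)·det([[0, x + 2, -2], [0, 3, -6], [0, -1, x + 3]]) - (4)·det([[0, x + 2, -1], [0, 3, x - 2], [0, -1, 1]]).

Evaluating gives χ_A(x) = x^4 + 4x^3 + 6x^2 + 4x + 1 = (x + 1)^4.

χ_A(x) = (x + 1)^4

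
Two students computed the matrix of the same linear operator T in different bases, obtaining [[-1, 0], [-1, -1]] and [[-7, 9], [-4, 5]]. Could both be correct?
Yes.

Two matrices over a field are similar if and only if they have the same invariant factors.

Both A and B have characteristic polynomial (x + 1)^2 and minimal polynomial (x + 1)^2. Computing further, both have invariant factors (x + 1)^2. Hence A and B are similar.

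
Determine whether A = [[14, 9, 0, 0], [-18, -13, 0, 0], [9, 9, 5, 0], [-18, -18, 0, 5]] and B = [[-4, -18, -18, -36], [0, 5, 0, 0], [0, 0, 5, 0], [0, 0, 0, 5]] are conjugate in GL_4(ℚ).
Yes.

Two matrices over a field are similar if and only if they have the same invariant factors.

Both A and B have characteristic polynomial (x - 5)^3(x + 4) and minimal polynomial (x - 5)(x + 4). Computing further, both have invariant factors x - 5, x - 5, (x - 5)(x + 4). Hence A and B are similar.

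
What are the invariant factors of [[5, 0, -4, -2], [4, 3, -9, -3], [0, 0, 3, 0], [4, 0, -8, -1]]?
x - 3, (x - 3)^2(x - 1)

The Jordan structure of A has elementary divisors (x - 1), (x - 3)^2, (x - 3). Arranging the block sizes at each eigenvalue in decreasing order and taking row products gives the invariant factors.

Invariant factors (smallest first, each dividing the next): x - 3, (x - 3)^2(x - 1).

Check: the last factor (x - 3)^2(x - 1) is the minimal polynomial, and the product (x - 3)^3(x - 1) is the characteristic polynomial.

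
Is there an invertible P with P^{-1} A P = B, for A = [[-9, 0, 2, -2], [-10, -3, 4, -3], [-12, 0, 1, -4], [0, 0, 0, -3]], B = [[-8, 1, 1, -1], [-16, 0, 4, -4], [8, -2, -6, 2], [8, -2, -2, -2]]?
trace(A) = -14 but trace(B) = -16. The trace is a similarity invariant, so A and B are not similar.

No.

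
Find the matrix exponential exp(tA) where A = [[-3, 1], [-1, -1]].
A has Jordan form J = [[-2, 1], [0, -2]] with A = PJP^{-1}, so e^{tA} = P e^{tJ} P^{-1}.

For a Jordan block J_k(λ), e^{tJ_k(λ)} = e^{λt} · (I + tN + t^2 N^2/2! + ... + t^{k-1} N^{k-1}/(k-1)!) where N is the nilpotent superdiagonal part.

Assembling the blocks and conjugating back gives the entries of e^{tA} as shown above.

e^{tA} = [[(1 - t)*e^{-2*t}, t*e^{-2*t}], [-t*e^{-2*t}, (t + 1)*e^{-2*t}]]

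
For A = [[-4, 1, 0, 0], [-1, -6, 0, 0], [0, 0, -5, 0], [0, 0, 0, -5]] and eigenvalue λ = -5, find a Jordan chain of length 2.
v_1 = [[0, 1, 0, -1]]^T, v_2 = [[1, -1, 0, 0]]^T

We seek v_1 ∈ ker((A + 5I)^2) \ ker(A + 5I), then set v_{i+1} = (A + 5I) v_i.

One such chain is v_1 = [[0, 1, 0, -1]]^T, v_2 = [[1, -1, 0, 0]]^T. Check: (A + 5I) v_2 = [[0, 0, 0, 0]]^T = 0.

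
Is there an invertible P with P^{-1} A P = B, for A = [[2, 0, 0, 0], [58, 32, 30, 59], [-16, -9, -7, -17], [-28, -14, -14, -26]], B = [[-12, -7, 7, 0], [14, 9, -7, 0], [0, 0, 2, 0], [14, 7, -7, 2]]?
Both have characteristic polynomial (x - 2)^3(x + 5), but the minimal polynomial of A is (x - 2)^2(x + 5) while the minimal polynomial of B is (x - 2)(x + 5). The minimal polynomial is a similarity invariant, so A and B are not similar.

No.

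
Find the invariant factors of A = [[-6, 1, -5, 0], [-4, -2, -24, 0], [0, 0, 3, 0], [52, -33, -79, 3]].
The Jordan structure of A has elementary divisors (x + 4)^2, (x - 3)^2. Arranging the block sizes at each eigenvalue in decreasing order and taking row products gives the invariant factors.

Invariant factors (smallest first, each dividing the next): (x - 3)^2(x + 4)^2.

Check: the last factor (x - 3)^2(x + 4)^2 is the minimal polynomial, and the product (x - 3)^2(x + 4)^2 is the characteristic polynomial.

(x - 3)^2(x + 4)^2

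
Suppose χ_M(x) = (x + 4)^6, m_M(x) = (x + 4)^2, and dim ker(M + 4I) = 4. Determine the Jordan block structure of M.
λ = -4: algebraic multiplicity 6 (exponent in χ_M), largest block size 2 (exponent in m_M), 4 blocks (geometric multiplicity). These force block sizes [2, 2, 1, 1].

Jordan blocks: (-4, 2), (-4, 2), (-4, 1), (-4, 1)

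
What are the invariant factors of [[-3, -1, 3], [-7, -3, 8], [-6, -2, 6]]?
The Jordan structure of A has elementary divisors x^3. Arranging the block sizes at each eigenvalue in decreasing order and taking row products gives the invariant factors.

Invariant factors (smallest first, each dividing the next): x^3.

Check: the last factor x^3 is the minimal polynomial, and the product x^3 is the characteristic polynomial.

x^3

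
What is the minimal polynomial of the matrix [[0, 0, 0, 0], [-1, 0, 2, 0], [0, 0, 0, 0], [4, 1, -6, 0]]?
m_A(x) = x^3

The characteristic polynomial factors as x^4. The minimal polynomial is ∏(x - λ)^{k_λ} where k_λ is the size of the largest Jordan block at λ.

For λ = 0: rank(A) = 2, and the largest Jordan block has size 3 (the smallest k with rank(A^k) = rank(A^(k+1))).

So m_A(x) = x^3.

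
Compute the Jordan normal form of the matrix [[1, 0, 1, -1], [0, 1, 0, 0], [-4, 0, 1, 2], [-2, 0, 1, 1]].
The characteristic polynomial is det(xI - A) = (x - 1)^4, so the eigenvalues are 1 (algebraic multiplicity 4).

For λ = 1: rank(A - I) = 2, rank((A - I)^2) = 1, rank((A - I)^3) = 0. The eigenspace has dimension 4 - 2 = 2, so there are 2 Jordan blocks; the rank sequence gives block sizes [3, 1].

Assembling the blocks gives the Jordan form J above.

J = [[1, 1, 0, 0], [0, 1, 1, 0], [0, 0, 1, 0], [0, 0, 0, 1]]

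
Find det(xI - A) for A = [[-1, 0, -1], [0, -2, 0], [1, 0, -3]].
xI - A = [[x + 1, 0, 1], [0, x + 2, 0], [-1, 0, x + 3]].

Expanding det(xI - A) along the first row:
det(xI - A) = + (x + 1)·det([[x + 2, 0], [0, x + 3]]) - (0)·det([[0, 0], [-1, x + 3]]) + (1)·det([[0, x + 2], [-1, 0]]).

Evaluating gives χ_A(x) = x^3 + 6x^2 + 12x + 8 = (x + 2)^3.

χ_A(x) = (x + 2)^3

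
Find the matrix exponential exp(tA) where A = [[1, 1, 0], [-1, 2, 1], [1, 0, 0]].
A has Jordan form J = [[1, 1, 0], [0, 1, 1], [0, 0, 1]] with A = PJP^{-1}, so e^{tA} = P e^{tJ} P^{-1}.

For a Jordan block J_k(λ), e^{tJ_k(λ)} = e^{λt} · (I + tN + t^2 N^2/2! + ... + t^{k-1} N^{k-1}/(k-1)!) where N is the nilpotent superdiagonal part.

Assembling the blocks and conjugating back gives the entries of e^{tA} as shown above.

e^{tA} = [[(2 - t^2)*e^{t}/2, t*(t + 2)*e^{t}/2, t^2*e^{t}/2], [-t*e^{t}, (t + 1)*e^{t}, t*e^{t}], [t*(2 - t)*e^{t}/2, t^2*e^{t}/2, (t^2/2 - t + 1)*e^{t}]]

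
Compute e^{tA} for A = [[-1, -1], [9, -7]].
A has Jordan form J = [[-4, 1], [0, -4]] with A = PJP^{-1}, so e^{tA} = P e^{tJ} P^{-1}.

For a Jordan block J_k(λ), e^{tJ_k(λ)} = e^{λt} · (I + tN + t^2 N^2/2! + ... + t^{k-1} N^{k-1}/(k-1)!) where N is the nilpotent superdiagonal part.

Assembling the blocks and conjugating back gives the entries of e^{tA} as shown above.

e^{tA} = [[(3*t + 1)*e^{-4*t}, -t*e^{-4*t}], [9*t*e^{-4*t}, (1 - 3*t)*e^{-4*t}]]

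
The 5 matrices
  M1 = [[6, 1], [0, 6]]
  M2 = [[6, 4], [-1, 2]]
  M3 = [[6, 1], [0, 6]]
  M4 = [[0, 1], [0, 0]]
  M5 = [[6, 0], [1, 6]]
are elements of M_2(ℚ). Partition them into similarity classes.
Characteristic polynomials: χ_{M1} = (x - 6)^2, χ_{M2} = (x - 4)^2, χ_{M3} = (x - 6)^2, χ_{M4} = x^2, χ_{M5} = (x - 6)^2.

{M1, M3, M5}: invariant factors (x - 6)^2.

{M2}: invariant factors (x - 4)^2.

{M4}: invariant factors x^2.

Matrices are similar if and only if their invariant-factor lists agree; the partition into similarity classes is {M1, M3, M5}, {M2}, {M4}.

3 classes: {M1, M3, M5}, {M2}, {M4}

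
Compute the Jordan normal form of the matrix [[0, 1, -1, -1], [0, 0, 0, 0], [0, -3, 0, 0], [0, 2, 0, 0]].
J = [[0, 1, 0, 0], [0, 0, 1, 0], [0, 0, 0, 0], [0, 0, 0, 0]]

The characteristic polynomial is det(xI - A) = x^4, so the eigenvalues are 0 (algebraic multiplicity 4).

For λ = 0: rank(A) = 2, rank(A^2) = 1, rank(A^3) = 0. The eigenspace has dimension 4 - 2 = 2, so there are 2 Jordan blocks; the rank sequence gives block sizes [3, 1].

Assembling the blocks gives the Jordan form J above.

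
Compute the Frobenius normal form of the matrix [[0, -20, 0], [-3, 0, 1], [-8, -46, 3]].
The invariant factors of A (the non-unit diagonal entries of the Smith normal form of xI - A over ℚ[x]) are (x - 5)(x^2 + 2x - 4), each dividing the next. The characteristic polynomial is their product, (x - 5)(x^2 + 2x - 4).

The rational canonical form is the block-diagonal matrix of companion matrices C(f_i):
R = [[0, 0, -20], [1, 0, 14], [0, 1, 3]].

Note the characteristic polynomial does not split into linear factors over ℚ, so A has no Jordan form over ℚ; the rational canonical form exists over any field.

R = [[0, 0, -20], [1, 0, 14], [0, 1, 3]]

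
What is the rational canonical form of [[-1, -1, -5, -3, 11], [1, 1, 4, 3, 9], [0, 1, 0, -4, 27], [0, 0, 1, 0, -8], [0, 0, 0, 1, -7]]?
The invariant factors of A (the non-unit diagonal entries of the Smith normal form of xI - A over ℚ[x]) are (x + 3)(x + 4)(x^3 - 4x - 1), each dividing the next. The characteristic polynomial is their product, (x + 3)(x + 4)(x^3 - 4x - 1).

The rational canonical form is the block-diagonal matrix of companion matrices C(f_i):
R = [[0, 0, 0, 0, 12], [1, 0, 0, 0, 55], [0, 1, 0, 0, 29], [0, 0, 1, 0, -8], [0, 0, 0, 1, -7]].

Note the characteristic polynomial does not split into linear factors over ℚ, so A has no Jordan form over ℚ; the rational canonical form exists over any field.

R = [[0, 0, 0, 0, 12], [1, 0, 0, 0, 55], [0, 1, 0, 0, 29], [0, 0, 1, 0, -8], [0, 0, 0, 1, -7]]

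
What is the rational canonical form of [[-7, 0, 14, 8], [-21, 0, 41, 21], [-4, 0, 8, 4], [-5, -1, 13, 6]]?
The invariant factors of A (the non-unit diagonal entries of the Smith normal form of xI - A over ℚ[x]) are x - 1, (x - 4)(x - 1)^2, each dividing the next. The characteristic polynomial is their product, (x - 4)(x - 1)^3.

The rational canonical form is the block-diagonal matrix of companion matrices C(f_i):
R = [[1, 0, 0, 0], [0, 0, 0, 4], [0, 1, 0, -9], [0, 0, 1, 6]].

R = [[1, 0, 0, 0], [0, 0, 0, 4], [0, 1, 0, -9], [0, 0, 1, 6]]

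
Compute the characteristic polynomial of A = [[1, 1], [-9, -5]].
xI - A = [[x - 1, -1], [9, x + 5]].

Expanding det(xI - A) along the first row:
det(xI - A) = + (x - 1)·det([[x + 5]]) - (-1)·det([[9]]).

Evaluating gives χ_A(x) = x^2 + 4x + 4 = (x + 2)^2.

χ_A(x) = (x + 2)^2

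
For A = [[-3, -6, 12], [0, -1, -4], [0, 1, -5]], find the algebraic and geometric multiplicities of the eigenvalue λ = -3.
The characteristic polynomial is (x + 3)^3, so the factor x + 3 appears with exponent 3: the algebraic multiplicity is 3.

rank(A + 3I) = 1, so the eigenspace has dimension 3 - 1 = 2: the geometric multiplicity is 2.

Since 2 < 3, A is not diagonalizable.

algebraic multiplicity 3, geometric multiplicity 2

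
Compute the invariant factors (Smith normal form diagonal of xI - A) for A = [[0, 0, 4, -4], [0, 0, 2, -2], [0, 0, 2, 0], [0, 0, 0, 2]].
x(x - 2), x(x - 2)

The Jordan structure of A has elementary divisors x, x, (x - 2), (x - 2). Arranging the block sizes at each eigenvalue in decreasing order and taking row products gives the invariant factors.

Invariant factors (smallest first, each dividing the next): x(x - 2), x(x - 2).

Check: the last factor x(x - 2) is the minimal polynomial, and the product x^2(x - 2)^2 is the characteristic polynomial.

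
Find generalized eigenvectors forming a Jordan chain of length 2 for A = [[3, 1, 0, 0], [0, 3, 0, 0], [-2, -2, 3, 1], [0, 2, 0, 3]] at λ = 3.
v_1 = [[0, 1, 2, -1]]^T, v_2 = [[1, 0, -3, 2]]^T

We seek v_1 ∈ ker((A - 3I)^2) \ ker(A - 3I), then set v_{i+1} = (A - 3I) v_i.

One such chain is v_1 = [[0, 1, 2, -1]]^T, v_2 = [[1, 0, -3, 2]]^T. Check: (A - 3I) v_2 = [[0, 0, 0, 0]]^T = 0.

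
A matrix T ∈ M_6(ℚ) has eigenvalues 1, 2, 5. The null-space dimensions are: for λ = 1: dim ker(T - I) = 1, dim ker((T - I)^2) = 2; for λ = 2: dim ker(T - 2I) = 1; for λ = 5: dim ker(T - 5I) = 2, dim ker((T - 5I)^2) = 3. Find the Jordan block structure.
Jordan blocks: (1, 2), (2, 1), (5, 2), (5, 1)

λ = 1: successive nullity increments [1, 1] count blocks of size ≥ k; block sizes are [2].
λ = 2: successive nullity increments [1] count blocks of size ≥ k; block sizes are [1].
λ = 5: successive nullity increments [2, 1] count blocks of size ≥ k; block sizes are [2, 1].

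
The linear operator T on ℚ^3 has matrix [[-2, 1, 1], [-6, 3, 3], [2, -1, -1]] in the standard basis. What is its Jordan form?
The characteristic polynomial is det(xI - A) = x^3, so the eigenvalues are 0 (algebraic multiplicity 3).

For λ = 0: rank(A) = 1, rank(A^2) = 0. The eigenspace has dimension 3 - 1 = 2, so there are 2 Jordan blocks; the rank sequence gives block sizes [2, 1].

Assembling the blocks gives the Jordan form J above.

J = [[0, 1, 0], [0, 0, 0], [0, 0, 0]]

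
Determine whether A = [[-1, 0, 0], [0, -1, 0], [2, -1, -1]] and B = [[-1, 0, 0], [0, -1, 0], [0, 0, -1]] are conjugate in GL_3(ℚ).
No.

Both have characteristic polynomial (x + 1)^3, but the minimal polynomial of A is (x + 1)^2 while the minimal polynomial of B is x + 1. The minimal polynomial is a similarity invariant, so A and B are not similar.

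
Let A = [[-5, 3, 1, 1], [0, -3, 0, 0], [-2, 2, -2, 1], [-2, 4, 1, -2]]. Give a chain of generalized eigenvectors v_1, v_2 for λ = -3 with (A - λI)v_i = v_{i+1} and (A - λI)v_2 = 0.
v_1 = [[0, 1, -2, 0]]^T, v_2 = [[1, 0, 0, 2]]^T

We seek v_1 ∈ ker((A + 3I)^2) \ ker(A + 3I), then set v_{i+1} = (A + 3I) v_i.

One such chain is v_1 = [[0, 1, -2, 0]]^T, v_2 = [[1, 0, 0, 2]]^T. Check: (A + 3I) v_2 = [[0, 0, 0, 0]]^T = 0.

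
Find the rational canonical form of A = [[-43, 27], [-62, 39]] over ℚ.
R = [[0, 3], [1, -4]]

The invariant factors of A (the non-unit diagonal entries of the Smith normal form of xI - A over ℚ[x]) are x^2 + 4x - 3, each dividing the next. The characteristic polynomial is their product, x^2 + 4x - 3.

The rational canonical form is the block-diagonal matrix of companion matrices C(f_i):
R = [[0, 3], [1, -4]].

Note the characteristic polynomial does not split into linear factors over ℚ, so A has no Jordan form over ℚ; the rational canonical form exists over any field.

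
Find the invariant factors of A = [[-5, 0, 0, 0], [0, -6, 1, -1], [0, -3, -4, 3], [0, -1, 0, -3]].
The Jordan structure of A has elementary divisors (x + 5), (x + 5), (x + 4)^2. Arranging the block sizes at each eigenvalue in decreasing order and taking row products gives the invariant factors.

Invariant factors (smallest first, each dividing the next): x + 5, (x + 4)^2(x + 5).

Check: the last factor (x + 4)^2(x + 5) is the minimal polynomial, and the product (x + 4)^2(x + 5)^2 is the characteristic polynomial.

x + 5, (x + 4)^2(x + 5)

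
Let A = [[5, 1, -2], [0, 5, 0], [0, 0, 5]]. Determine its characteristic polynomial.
xI - A = [[x - 5, -1, 2], [0, x - 5, 0], [0, 0, x - 5]].

Expanding det(xI - A) along the first row:
det(xI - A) = + (x - 5)·det([[x - 5, 0], [0, x - 5]]) - (-1)·det([[0, 0], [0, x - 5]]) + (2)·det([[0, x - 5], [0, 0]]).

Evaluating gives χ_A(x) = x^3 - 15x^2 + 75x - 125 = (x - 5)^3.

χ_A(x) = (x - 5)^3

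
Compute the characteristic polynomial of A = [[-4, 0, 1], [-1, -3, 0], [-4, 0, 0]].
χ_A(x) = (x + 2)^2(x + 3)

xI - A = [[x + 4, 0, -1], [1, x + 3, 0], [4, 0, x]].

Expanding det(xI - A) along the first row:
det(xI - A) = + (x + 4)·det([[x + 3, 0], [0, x]]) - (0)·det([[1, 0], [4, x]]) + (-1)·det([[1, x + 3], [4, 0]]).

Evaluating gives χ_A(x) = x^3 + 7x^2 + 16x + 12 = (x + 2)^2(x + 3).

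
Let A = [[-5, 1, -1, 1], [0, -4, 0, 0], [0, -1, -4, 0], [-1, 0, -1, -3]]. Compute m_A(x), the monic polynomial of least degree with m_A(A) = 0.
m_A(x) = (x + 4)^2

The characteristic polynomial factors as (x + 4)^4. The minimal polynomial is ∏(x - λ)^{k_λ} where k_λ is the size of the largest Jordan block at λ.

For λ = -4: rank(A + 4I) = 2, and the largest Jordan block has size 2 (the smallest k with rank((A + 4I)^k) = rank((A + 4I)^(k+1))).

So m_A(x) = (x + 4)^2.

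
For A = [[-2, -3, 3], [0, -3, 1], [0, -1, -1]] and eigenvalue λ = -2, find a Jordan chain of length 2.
We seek v_1 ∈ ker((A + 2I)^2) \ ker(A + 2I), then set v_{i+1} = (A + 2I) v_i.

One such chain is v_1 = [[-2, 1, 0]]^T, v_2 = [[-3, -1, -1]]^T. Check: (A + 2I) v_2 = [[0, 0, 0]]^T = 0.

v_1 = [[-2, 1, 0]]^T, v_2 = [[-3, -1, -1]]^T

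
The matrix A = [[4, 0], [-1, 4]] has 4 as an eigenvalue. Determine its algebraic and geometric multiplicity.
algebraic multiplicity 2, geometric multiplicity 1

The characteristic polynomial is (x - 4)^2, so the factor x - 4 appears with exponent 2: the algebraic multiplicity is 2.

rank(A - 4I) = 1, so the eigenspace has dimension 2 - 1 = 1: the geometric multiplicity is 1.

Since 1 < 2, A is not diagonalizable.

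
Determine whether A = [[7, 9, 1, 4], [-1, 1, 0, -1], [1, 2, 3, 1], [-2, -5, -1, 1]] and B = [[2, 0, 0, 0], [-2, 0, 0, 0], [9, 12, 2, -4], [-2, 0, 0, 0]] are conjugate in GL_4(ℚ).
No.

trace(A) = 12 but trace(B) = 4. The trace is a similarity invariant, so A and B are not similar.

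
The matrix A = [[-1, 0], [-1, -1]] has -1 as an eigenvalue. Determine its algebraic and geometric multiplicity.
The characteristic polynomial is (x + 1)^2, so the factor x + 1 appears with exponent 2: the algebraic multiplicity is 2.

rank(A + I) = 1, so the eigenspace has dimension 2 - 1 = 1: the geometric multiplicity is 1.

Since 1 < 2, A is not diagonalizable.

algebraic multiplicity 2, geometric multiplicity 1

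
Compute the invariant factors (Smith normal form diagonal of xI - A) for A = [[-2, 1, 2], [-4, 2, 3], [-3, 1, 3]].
The Jordan structure of A has elementary divisors (x - 1)^3. Arranging the block sizes at each eigenvalue in decreasing order and taking row products gives the invariant factors.

Invariant factors (smallest first, each dividing the next): (x - 1)^3.

Check: the last factor (x - 1)^3 is the minimal polynomial, and the product (x - 1)^3 is the characteristic polynomial.

(x - 1)^3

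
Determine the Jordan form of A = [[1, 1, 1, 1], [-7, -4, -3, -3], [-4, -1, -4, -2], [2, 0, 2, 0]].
J = [[-2, 1, 0, 0], [0, -2, 0, 0], [0, 0, -2, 0], [0, 0, 0, -1]]

The characteristic polynomial is det(xI - A) = (x + 1)(x + 2)^3, so the eigenvalues are -2 (algebraic multiplicity 3), -1 (algebraic multiplicity 1).

For λ = -2: rank(A + 2I) = 2, rank((A + 2I)^2) = 1. The eigenspace has dimension 4 - 2 = 2, so there are 2 Jordan blocks; the rank sequence gives block sizes [2, 1].

For λ = -1: algebraic multiplicity 1 gives one 1×1 block.

Assembling the blocks gives the Jordan form J above.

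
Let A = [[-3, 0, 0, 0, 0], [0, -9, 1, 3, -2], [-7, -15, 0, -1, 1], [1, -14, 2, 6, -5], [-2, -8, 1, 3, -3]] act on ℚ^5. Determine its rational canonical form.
R = [[-3, 0, 0, 0, 0], [0, 0, 0, 0, -3], [0, 1, 0, 0, -10], [0, 0, 1, 0, -12], [0, 0, 0, 1, -6]]

The invariant factors of A (the non-unit diagonal entries of the Smith normal form of xI - A over ℚ[x]) are x + 3, (x + 1)^3(x + 3), each dividing the next. The characteristic polynomial is their product, (x + 1)^3(x + 3)^2.

The rational canonical form is the block-diagonal matrix of companion matrices C(f_i):
R = [[-3, 0, 0, 0, 0], [0, 0, 0, 0, -3], [0, 1, 0, 0, -10], [0, 0, 1, 0, -12], [0, 0, 0, 1, -6]].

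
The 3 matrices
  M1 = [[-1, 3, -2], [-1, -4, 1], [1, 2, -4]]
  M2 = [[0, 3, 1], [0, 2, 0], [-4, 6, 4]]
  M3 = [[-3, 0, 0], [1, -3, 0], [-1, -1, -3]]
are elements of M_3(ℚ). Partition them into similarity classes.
Characteristic polynomials: χ_{M1} = (x + 3)^3, χ_{M2} = (x - 2)^3, χ_{M3} = (x + 3)^3.

{M1, M3}: invariant factors (x + 3)^3.

{M2}: invariant factors x - 2, (x - 2)^2.

Matrices are similar if and only if their invariant-factor lists agree; the partition into similarity classes is {M1, M3}, {M2}.

2 classes: {M1, M3}, {M2}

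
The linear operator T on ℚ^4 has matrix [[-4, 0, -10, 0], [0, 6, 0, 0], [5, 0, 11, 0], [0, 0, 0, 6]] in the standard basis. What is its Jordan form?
J = [[1, 0, 0, 0], [0, 6, 0, 0], [0, 0, 6, 0], [0, 0, 0, 6]]

The characteristic polynomial is det(xI - A) = (x - 6)^3(x - 1), so the eigenvalues are 1 (algebraic multiplicity 1), 6 (algebraic multiplicity 3).

For λ = 1: algebraic multiplicity 1 gives one 1×1 block.

For λ = 6: rank(A - 6I) = 1. The eigenspace has dimension 4 - 1 = 3, so there are 3 Jordan blocks; the rank sequence gives block sizes [1, 1, 1].

Assembling the blocks gives the Jordan form J above.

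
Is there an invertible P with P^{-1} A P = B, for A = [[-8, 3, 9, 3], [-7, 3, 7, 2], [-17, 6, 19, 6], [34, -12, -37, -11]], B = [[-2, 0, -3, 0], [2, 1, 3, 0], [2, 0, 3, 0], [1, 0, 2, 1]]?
No.

Both have characteristic polynomial x(x - 1)^3, but the minimal polynomial of A is x(x - 1)^3 while the minimal polynomial of B is x(x - 1)^2. The minimal polynomial is a similarity invariant, so A and B are not similar.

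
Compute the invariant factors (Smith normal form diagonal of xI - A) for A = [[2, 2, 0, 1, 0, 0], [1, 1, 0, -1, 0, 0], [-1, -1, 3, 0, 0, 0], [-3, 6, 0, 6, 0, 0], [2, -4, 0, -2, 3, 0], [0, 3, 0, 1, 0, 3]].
The Jordan structure of A has elementary divisors (x - 3)^2, (x - 3)^2, (x - 3), (x - 3). Arranging the block sizes at each eigenvalue in decreasing order and taking row products gives the invariant factors.

Invariant factors (smallest first, each dividing the next): x - 3, x - 3, (x - 3)^2, (x - 3)^2.

Check: the last factor (x - 3)^2 is the minimal polynomial, and the product (x - 3)^6 is the characteristic polynomial.

x - 3, x - 3, (x - 3)^2, (x - 3)^2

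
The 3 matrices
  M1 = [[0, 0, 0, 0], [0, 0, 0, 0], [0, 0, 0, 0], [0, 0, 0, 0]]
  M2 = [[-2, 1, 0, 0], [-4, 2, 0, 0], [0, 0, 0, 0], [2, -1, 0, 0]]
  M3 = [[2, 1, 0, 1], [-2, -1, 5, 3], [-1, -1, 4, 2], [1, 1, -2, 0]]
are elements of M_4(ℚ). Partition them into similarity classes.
3 classes: {M1}, {M2}, {M3}

Characteristic polynomials: χ_{M1} = x^4, χ_{M2} = x^4, χ_{M3} = (x - 2)(x - 1)^3.

{M1}: invariant factors x, x, x, x.

{M2}: invariant factors x, x, x^2.

{M3}: invariant factors x - 1, (x - 2)(x - 1)^2.

Matrices are similar if and only if their invariant-factor lists agree; the partition into similarity classes is {M1}, {M2}, {M3}.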